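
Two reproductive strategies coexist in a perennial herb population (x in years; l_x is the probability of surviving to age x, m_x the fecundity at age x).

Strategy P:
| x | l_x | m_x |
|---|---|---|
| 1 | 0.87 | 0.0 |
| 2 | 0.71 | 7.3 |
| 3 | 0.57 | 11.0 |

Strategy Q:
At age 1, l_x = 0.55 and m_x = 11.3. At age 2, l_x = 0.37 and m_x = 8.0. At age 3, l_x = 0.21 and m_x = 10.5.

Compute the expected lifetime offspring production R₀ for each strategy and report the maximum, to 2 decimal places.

11.45

Strategy P: R₀ = 0.87×0.0 + 0.71×7.3 + 0.57×11.0 = 11.4530
Strategy Q: R₀ = 0.55×11.3 + 0.37×8.0 + 0.21×10.5 = 11.3800
Highest R₀: strategy P with 11.4530.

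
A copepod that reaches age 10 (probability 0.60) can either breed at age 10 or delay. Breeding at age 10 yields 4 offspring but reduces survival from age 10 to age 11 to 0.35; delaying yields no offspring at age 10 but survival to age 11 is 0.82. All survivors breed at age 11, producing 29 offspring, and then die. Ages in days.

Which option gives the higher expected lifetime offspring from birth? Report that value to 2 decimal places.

breed at age 10: R₀ = 0.60 × (4 + 0.35 × 29) = 0.60 × 14.1500 = 8.4900
delay to age 11: R₀ = 0.60 × (0.82 × 29) = 0.60 × 23.7800 = 14.2680
Higher: delay to age 11 (14.2680).

14.27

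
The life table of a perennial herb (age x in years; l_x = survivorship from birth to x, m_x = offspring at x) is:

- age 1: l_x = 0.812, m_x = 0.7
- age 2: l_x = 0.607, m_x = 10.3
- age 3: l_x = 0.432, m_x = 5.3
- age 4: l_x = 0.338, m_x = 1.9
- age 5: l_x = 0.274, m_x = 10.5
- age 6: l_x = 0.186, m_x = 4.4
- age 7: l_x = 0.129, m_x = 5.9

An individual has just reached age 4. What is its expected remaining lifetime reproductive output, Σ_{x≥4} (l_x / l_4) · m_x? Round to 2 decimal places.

l_4 = 0.338. Conditional survival from age 4 to x is l_x / l_4.
  x=4: (0.338/0.338) × 1.9 = 1.9000
  x=5: (0.274/0.338) × 10.5 = 8.5118
  x=6: (0.186/0.338) × 4.4 = 2.4213
  x=7: (0.129/0.338) × 5.9 = 2.2518
Sum = 1.9000 + 8.5118 + 2.4213 + 2.2518 = 15.0849

15.08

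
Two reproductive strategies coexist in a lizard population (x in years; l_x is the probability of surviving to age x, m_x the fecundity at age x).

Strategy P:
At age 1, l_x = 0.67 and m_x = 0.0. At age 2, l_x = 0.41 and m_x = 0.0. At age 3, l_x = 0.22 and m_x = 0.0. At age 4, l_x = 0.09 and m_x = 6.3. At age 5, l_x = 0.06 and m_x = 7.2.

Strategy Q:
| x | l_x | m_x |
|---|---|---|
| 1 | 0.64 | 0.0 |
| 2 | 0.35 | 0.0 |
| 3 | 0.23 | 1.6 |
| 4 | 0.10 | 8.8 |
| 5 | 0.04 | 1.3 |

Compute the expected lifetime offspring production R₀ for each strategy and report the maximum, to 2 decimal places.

Strategy P: R₀ = 0.67×0.0 + 0.41×0.0 + 0.22×0.0 + 0.09×6.3 + 0.06×7.2 = 0.9990
Strategy Q: R₀ = 0.64×0.0 + 0.35×0.0 + 0.23×1.6 + 0.10×8.8 + 0.04×1.3 = 1.3000
Highest R₀: strategy Q with 1.3000.

1.30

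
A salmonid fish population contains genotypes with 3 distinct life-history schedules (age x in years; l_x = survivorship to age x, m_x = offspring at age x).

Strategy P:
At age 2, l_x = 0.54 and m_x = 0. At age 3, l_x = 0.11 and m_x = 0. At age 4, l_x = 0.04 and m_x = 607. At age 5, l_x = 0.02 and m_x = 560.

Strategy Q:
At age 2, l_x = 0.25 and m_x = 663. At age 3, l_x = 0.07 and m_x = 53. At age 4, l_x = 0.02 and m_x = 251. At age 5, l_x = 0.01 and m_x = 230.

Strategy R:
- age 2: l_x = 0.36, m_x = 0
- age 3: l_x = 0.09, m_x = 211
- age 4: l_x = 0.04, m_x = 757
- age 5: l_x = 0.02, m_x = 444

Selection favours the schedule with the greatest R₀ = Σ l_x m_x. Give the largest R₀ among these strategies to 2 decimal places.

Strategy P: R₀ = 0.54×0 + 0.11×0 + 0.04×607 + 0.02×560 = 35.4800
Strategy Q: R₀ = 0.25×663 + 0.07×53 + 0.02×251 + 0.01×230 = 176.7800
Strategy R: R₀ = 0.36×0 + 0.09×211 + 0.04×757 + 0.02×444 = 58.1500
Highest R₀: strategy Q with 176.7800.

176.78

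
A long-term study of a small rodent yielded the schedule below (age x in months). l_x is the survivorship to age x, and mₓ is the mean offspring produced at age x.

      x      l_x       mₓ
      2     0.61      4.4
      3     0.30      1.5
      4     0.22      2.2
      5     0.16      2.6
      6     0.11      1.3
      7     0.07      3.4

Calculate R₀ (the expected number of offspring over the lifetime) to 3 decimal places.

4.415

R₀ = Σ l_x mₓ:
  age 2: 0.61 × 4.4 = 2.6840
  age 3: 0.30 × 1.5 = 0.4500
  age 4: 0.22 × 2.2 = 0.4840
  age 5: 0.16 × 2.6 = 0.4160
  age 6: 0.11 × 1.3 = 0.1430
  age 7: 0.07 × 3.4 = 0.2380
R₀ = 2.6840 + 0.4500 + 0.4840 + 0.4160 + 0.1430 + 0.2380 = 4.4150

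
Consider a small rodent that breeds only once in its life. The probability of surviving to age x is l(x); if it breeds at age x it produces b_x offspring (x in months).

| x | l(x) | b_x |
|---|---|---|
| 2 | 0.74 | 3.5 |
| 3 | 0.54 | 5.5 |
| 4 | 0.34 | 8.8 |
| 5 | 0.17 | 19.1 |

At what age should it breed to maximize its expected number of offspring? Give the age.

5

Expected offspring if breeding at age x = l(x) × b_x:
  age 2: 0.74 × 3.5 = 2.590
  age 3: 0.54 × 5.5 = 2.970
  age 4: 0.34 × 8.8 = 2.992
  age 5: 0.17 × 19.1 = 3.247
Maximum at age 5 (3.247).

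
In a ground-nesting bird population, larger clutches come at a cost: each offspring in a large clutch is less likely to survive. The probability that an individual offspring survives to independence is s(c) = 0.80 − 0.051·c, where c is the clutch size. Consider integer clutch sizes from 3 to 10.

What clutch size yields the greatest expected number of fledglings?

8

Expected fledglings = c × s(c):
  c=3: 3 × 0.647 = 1.941
  c=4: 4 × 0.596 = 2.384
  c=5: 5 × 0.545 = 2.725
  c=6: 6 × 0.494 = 2.964
  c=7: 7 × 0.443 = 3.101
  c=8: 8 × 0.392 = 3.136
  c=9: 9 × 0.341 = 3.069
  c=10: 10 × 0.290 = 2.900
Maximum at c = 8 (3.136 fledglings).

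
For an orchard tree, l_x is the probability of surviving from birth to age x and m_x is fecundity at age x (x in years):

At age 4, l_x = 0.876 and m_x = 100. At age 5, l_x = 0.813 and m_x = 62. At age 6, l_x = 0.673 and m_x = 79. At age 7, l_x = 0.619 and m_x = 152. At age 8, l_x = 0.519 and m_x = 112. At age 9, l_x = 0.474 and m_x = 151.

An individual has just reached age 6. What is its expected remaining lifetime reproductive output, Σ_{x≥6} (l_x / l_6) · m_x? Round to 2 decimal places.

411.53

l_6 = 0.673. Conditional survival from age 6 to x is l_x / l_6.
  x=6: (0.673/0.673) × 79 = 79.0000
  x=7: (0.619/0.673) × 152 = 139.8039
  x=8: (0.519/0.673) × 112 = 86.3715
  x=9: (0.474/0.673) × 151 = 106.3507
Sum = 79.0000 + 139.8039 + 86.3715 + 106.3507 = 411.5260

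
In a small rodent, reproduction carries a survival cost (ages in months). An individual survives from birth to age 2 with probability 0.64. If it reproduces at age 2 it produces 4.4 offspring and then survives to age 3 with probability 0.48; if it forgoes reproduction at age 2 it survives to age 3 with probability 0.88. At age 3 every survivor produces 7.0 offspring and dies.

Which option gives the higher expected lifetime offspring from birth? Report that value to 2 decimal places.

breed at age 2: R₀ = 0.64 × (4.4 + 0.48 × 7.0) = 0.64 × 7.7600 = 4.9664
delay to age 3: R₀ = 0.64 × (0.88 × 7.0) = 0.64 × 6.1600 = 3.9424
Higher: breed at age 2 (4.9664).

4.97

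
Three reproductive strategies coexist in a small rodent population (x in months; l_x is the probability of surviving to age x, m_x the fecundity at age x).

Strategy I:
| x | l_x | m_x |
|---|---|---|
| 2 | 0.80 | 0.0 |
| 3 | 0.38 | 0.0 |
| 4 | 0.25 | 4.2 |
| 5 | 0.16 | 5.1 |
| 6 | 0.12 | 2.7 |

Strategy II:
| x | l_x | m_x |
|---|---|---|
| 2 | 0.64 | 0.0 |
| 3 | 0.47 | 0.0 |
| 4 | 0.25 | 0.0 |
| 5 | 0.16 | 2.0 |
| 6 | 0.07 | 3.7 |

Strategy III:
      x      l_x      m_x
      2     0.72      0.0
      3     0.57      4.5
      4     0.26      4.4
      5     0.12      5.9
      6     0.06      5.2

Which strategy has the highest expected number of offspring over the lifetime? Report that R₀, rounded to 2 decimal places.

Strategy I: R₀ = 0.80×0.0 + 0.38×0.0 + 0.25×4.2 + 0.16×5.1 + 0.12×2.7 = 2.1900
Strategy II: R₀ = 0.64×0.0 + 0.47×0.0 + 0.25×0.0 + 0.16×2.0 + 0.07×3.7 = 0.5790
Strategy III: R₀ = 0.72×0.0 + 0.57×4.5 + 0.26×4.4 + 0.12×5.9 + 0.06×5.2 = 4.7290
Highest R₀: strategy III with 4.7290.

4.73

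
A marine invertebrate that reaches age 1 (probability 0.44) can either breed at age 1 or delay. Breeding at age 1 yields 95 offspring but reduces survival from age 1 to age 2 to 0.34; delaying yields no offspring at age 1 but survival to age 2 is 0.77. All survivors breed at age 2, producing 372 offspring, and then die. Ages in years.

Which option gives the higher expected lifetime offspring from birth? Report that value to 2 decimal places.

breed at age 1: R₀ = 0.44 × (95 + 0.34 × 372) = 0.44 × 221.4800 = 97.4512
delay to age 2: R₀ = 0.44 × (0.77 × 372) = 0.44 × 286.4400 = 126.0336
Higher: delay to age 2 (126.0336).

126.03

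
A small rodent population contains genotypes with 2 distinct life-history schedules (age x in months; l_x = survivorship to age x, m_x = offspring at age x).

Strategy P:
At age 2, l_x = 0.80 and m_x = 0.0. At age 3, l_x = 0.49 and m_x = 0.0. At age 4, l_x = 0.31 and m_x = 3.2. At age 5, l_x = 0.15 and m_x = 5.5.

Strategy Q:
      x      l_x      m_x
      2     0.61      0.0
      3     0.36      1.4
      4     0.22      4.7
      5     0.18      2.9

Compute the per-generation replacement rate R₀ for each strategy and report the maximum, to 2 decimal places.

2.06

Strategy P: R₀ = 0.80×0.0 + 0.49×0.0 + 0.31×3.2 + 0.15×5.5 = 1.8170
Strategy Q: R₀ = 0.61×0.0 + 0.36×1.4 + 0.22×4.7 + 0.18×2.9 = 2.0600
Highest R₀: strategy Q with 2.0600.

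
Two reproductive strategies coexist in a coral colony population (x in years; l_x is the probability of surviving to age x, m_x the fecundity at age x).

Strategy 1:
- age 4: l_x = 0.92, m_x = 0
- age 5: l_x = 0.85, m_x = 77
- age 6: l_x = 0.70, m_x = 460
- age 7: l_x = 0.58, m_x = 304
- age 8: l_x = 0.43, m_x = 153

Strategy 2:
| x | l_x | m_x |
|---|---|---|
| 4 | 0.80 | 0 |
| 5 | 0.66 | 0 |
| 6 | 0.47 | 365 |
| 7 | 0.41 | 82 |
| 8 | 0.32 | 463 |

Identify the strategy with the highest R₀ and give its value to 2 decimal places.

Strategy 1: R₀ = 0.92×0 + 0.85×77 + 0.70×460 + 0.58×304 + 0.43×153 = 629.5600
Strategy 2: R₀ = 0.80×0 + 0.66×0 + 0.47×365 + 0.41×82 + 0.32×463 = 353.3300
Highest R₀: strategy 1 with 629.5600.

629.56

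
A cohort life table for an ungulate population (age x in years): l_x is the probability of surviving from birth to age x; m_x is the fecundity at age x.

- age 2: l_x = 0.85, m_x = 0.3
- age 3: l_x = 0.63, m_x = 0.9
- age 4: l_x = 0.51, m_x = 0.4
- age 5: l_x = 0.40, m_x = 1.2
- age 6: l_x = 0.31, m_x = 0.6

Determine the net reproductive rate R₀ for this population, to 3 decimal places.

1.692

R₀ = Σ l_x m_x:
  age 2: 0.85 × 0.3 = 0.2550
  age 3: 0.63 × 0.9 = 0.5670
  age 4: 0.51 × 0.4 = 0.2040
  age 5: 0.40 × 1.2 = 0.4800
  age 6: 0.31 × 0.6 = 0.1860
R₀ = 0.2550 + 0.5670 + 0.2040 + 0.4800 + 0.1860 = 1.6920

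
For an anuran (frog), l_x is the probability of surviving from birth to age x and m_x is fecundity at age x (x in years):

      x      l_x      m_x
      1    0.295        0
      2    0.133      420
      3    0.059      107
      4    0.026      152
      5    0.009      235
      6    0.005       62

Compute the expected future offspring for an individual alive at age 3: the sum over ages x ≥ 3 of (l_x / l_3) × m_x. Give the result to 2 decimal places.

l_3 = 0.059. Conditional survival from age 3 to x is l_x / l_3.
  x=3: (0.059/0.059) × 107 = 107.0000
  x=4: (0.026/0.059) × 152 = 66.9831
  x=5: (0.009/0.059) × 235 = 35.8475
  x=6: (0.005/0.059) × 62 = 5.2542
Sum = 107.0000 + 66.9831 + 35.8475 + 5.2542 = 215.0847

215.08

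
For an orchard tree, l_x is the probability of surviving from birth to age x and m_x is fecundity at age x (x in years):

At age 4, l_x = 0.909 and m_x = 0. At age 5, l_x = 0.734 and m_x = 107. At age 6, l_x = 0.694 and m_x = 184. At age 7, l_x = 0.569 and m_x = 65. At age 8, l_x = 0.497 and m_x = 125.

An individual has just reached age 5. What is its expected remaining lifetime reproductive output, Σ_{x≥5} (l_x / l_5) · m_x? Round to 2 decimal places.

416.00

l_5 = 0.734. Conditional survival from age 5 to x is l_x / l_5.
  x=5: (0.734/0.734) × 107 = 107.0000
  x=6: (0.694/0.734) × 184 = 173.9728
  x=7: (0.569/0.734) × 65 = 50.3883
  x=8: (0.497/0.734) × 125 = 84.6390
Sum = 107.0000 + 173.9728 + 50.3883 + 84.6390 = 416.0000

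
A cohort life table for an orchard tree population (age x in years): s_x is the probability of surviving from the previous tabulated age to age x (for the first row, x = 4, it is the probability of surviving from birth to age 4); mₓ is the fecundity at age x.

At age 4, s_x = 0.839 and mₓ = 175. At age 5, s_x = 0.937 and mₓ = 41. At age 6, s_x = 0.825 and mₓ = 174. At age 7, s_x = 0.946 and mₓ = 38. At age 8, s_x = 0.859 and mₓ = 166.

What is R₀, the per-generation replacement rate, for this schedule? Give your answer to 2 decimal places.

Survivorship from birth: l_x = s_4·s_5·…·s_x.
  l_4 = 0.83900
  l_5 = 0.78614
  l_6 = 0.64857
  l_7 = 0.61355
  l_8 = 0.52704
R₀ = Σ l_x mₓ:
  age 4: 0.83900 × 175 = 146.8250
  age 5: 0.78614 × 41 = 32.2317
  age 6: 0.64857 × 174 = 112.8512
  age 7: 0.61355 × 38 = 23.3149
  age 8: 0.52704 × 166 = 87.4886
R₀ = 146.8250 + 32.2317 + 112.8512 + 23.3149 + 87.4886 = 402.7115

402.71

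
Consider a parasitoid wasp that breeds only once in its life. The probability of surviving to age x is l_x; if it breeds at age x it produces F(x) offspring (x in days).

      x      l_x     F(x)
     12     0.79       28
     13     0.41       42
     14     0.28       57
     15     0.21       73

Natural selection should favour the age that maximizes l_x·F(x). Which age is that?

Expected offspring if breeding at age x = l_x × F(x):
  age 12: 0.79 × 28 = 22.120
  age 13: 0.41 × 42 = 17.220
  age 14: 0.28 × 57 = 15.960
  age 15: 0.21 × 73 = 15.330
Maximum at age 12 (22.120).

12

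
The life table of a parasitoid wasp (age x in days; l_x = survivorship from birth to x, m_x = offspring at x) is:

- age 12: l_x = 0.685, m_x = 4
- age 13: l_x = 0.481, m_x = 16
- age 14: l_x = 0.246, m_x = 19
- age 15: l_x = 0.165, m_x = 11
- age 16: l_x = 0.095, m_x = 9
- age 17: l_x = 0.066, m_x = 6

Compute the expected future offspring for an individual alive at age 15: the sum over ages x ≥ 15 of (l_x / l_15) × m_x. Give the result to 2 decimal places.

18.58

l_15 = 0.165. Conditional survival from age 15 to x is l_x / l_15.
  x=15: (0.165/0.165) × 11 = 11.0000
  x=16: (0.095/0.165) × 9 = 5.1818
  x=17: (0.066/0.165) × 6 = 2.4000
Sum = 11.0000 + 5.1818 + 2.4000 = 18.5818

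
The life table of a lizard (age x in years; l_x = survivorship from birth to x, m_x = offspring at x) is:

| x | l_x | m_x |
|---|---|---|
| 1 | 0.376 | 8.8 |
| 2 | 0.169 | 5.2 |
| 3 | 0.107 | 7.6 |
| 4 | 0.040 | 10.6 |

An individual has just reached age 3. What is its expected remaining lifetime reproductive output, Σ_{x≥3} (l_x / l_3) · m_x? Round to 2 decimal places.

11.56

l_3 = 0.107. Conditional survival from age 3 to x is l_x / l_3.
  x=3: (0.107/0.107) × 7.6 = 7.6000
  x=4: (0.040/0.107) × 10.6 = 3.9626
Sum = 7.6000 + 3.9626 = 11.5626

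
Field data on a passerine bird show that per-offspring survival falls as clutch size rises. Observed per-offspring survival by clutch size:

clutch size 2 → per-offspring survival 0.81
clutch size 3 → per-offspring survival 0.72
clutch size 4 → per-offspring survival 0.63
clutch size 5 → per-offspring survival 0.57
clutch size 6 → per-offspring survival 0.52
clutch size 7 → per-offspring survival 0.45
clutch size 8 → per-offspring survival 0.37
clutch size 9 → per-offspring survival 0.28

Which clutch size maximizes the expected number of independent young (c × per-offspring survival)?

7

Expected independent young = c × s(c):
  c=2: 2 × 0.81 = 1.620
  c=3: 3 × 0.72 = 2.160
  c=4: 4 × 0.63 = 2.520
  c=5: 5 × 0.57 = 2.850
  c=6: 6 × 0.52 = 3.120
  c=7: 7 × 0.45 = 3.150
  c=8: 8 × 0.37 = 2.960
  c=9: 9 × 0.28 = 2.520
Maximum at c = 7 (3.150 independent young).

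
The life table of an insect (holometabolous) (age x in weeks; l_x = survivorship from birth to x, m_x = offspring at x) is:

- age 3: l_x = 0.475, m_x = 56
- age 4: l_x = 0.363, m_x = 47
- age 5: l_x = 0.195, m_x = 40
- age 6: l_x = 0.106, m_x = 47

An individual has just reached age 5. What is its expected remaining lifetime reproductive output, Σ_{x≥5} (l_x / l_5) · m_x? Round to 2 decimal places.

65.55

l_5 = 0.195. Conditional survival from age 5 to x is l_x / l_5.
  x=5: (0.195/0.195) × 40 = 40.0000
  x=6: (0.106/0.195) × 47 = 25.5487
Sum = 40.0000 + 25.5487 = 65.5487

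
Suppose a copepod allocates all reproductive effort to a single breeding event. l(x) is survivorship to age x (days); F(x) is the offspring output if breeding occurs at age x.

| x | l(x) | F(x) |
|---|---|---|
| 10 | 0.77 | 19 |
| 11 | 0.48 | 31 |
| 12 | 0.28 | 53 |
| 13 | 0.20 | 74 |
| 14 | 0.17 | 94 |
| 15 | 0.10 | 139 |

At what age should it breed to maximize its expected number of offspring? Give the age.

14

Expected offspring if breeding at age x = l(x) × F(x):
  age 10: 0.77 × 19 = 14.630
  age 11: 0.48 × 31 = 14.880
  age 12: 0.28 × 53 = 14.840
  age 13: 0.20 × 74 = 14.800
  age 14: 0.17 × 94 = 15.980
  age 15: 0.10 × 139 = 13.900
Maximum at age 14 (15.980).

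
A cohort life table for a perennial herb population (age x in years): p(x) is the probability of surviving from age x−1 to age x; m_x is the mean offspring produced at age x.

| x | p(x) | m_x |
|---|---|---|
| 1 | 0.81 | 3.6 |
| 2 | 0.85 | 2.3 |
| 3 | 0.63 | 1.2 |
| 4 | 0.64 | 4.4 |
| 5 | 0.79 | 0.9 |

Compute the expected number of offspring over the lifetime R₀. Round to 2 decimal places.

Survivorship from birth: l_x = p_1·p_2·…·p_x.
  l_1 = 0.81000
  l_2 = 0.68850
  l_3 = 0.43376
  l_4 = 0.27760
  l_5 = 0.21931
R₀ = Σ l_x m_x:
  age 1: 0.81000 × 3.6 = 2.9160
  age 2: 0.68850 × 2.3 = 1.5835
  age 3: 0.43376 × 1.2 = 0.5205
  age 4: 0.27760 × 4.4 = 1.2214
  age 5: 0.21931 × 0.9 = 0.1974
R₀ = 2.9160 + 1.5835 + 0.5205 + 1.2214 + 0.1974 = 6.4389

6.44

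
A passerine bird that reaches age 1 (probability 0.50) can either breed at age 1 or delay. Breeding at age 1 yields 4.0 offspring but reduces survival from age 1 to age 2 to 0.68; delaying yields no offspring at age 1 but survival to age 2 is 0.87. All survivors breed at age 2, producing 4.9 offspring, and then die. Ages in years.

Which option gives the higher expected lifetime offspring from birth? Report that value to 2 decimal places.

breed at age 1: R₀ = 0.50 × (4.0 + 0.68 × 4.9) = 0.50 × 7.3320 = 3.6660
delay to age 2: R₀ = 0.50 × (0.87 × 4.9) = 0.50 × 4.2630 = 2.1315
Higher: breed at age 1 (3.6660).

3.67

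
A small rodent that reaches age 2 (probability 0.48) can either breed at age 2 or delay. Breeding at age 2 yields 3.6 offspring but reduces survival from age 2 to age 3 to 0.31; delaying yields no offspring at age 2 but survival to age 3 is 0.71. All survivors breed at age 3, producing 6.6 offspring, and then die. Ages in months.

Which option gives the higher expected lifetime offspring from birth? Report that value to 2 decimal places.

2.71

breed at age 2: R₀ = 0.48 × (3.6 + 0.31 × 6.6) = 0.48 × 5.6460 = 2.7101
delay to age 3: R₀ = 0.48 × (0.71 × 6.6) = 0.48 × 4.6860 = 2.2493
Higher: breed at age 2 (2.7101).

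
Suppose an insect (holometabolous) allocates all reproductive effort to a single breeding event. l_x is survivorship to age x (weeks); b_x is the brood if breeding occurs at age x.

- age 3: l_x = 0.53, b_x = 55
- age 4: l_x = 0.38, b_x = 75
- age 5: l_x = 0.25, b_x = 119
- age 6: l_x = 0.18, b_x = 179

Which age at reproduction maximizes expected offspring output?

6

Expected offspring if breeding at age x = l_x × b_x:
  age 3: 0.53 × 55 = 29.150
  age 4: 0.38 × 75 = 28.500
  age 5: 0.25 × 119 = 29.750
  age 6: 0.18 × 179 = 32.220
Maximum at age 6 (32.220).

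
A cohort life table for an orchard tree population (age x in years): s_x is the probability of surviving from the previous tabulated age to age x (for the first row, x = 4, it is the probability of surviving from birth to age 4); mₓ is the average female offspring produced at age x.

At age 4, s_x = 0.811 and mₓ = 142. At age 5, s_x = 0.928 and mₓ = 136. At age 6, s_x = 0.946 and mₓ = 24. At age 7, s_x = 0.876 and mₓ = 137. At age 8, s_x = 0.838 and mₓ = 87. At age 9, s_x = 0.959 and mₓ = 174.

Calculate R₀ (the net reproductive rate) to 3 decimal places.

452.731

Survivorship from birth: l_x = s_4·s_5·…·s_x.
  l_4 = 0.81100
  l_5 = 0.75261
  l_6 = 0.71197
  l_7 = 0.62368
  l_8 = 0.52265
  l_9 = 0.50122
R₀ = Σ l_x mₓ:
  age 4: 0.81100 × 142 = 115.1620
  age 5: 0.75261 × 136 = 102.3550
  age 6: 0.71197 × 24 = 17.0873
  age 7: 0.62368 × 137 = 85.4442
  age 8: 0.52265 × 87 = 45.4705
  age 9: 0.50122 × 174 = 87.2123
R₀ = 115.1620 + 102.3550 + 17.0873 + 85.4442 + 45.4705 + 87.2123 = 452.7312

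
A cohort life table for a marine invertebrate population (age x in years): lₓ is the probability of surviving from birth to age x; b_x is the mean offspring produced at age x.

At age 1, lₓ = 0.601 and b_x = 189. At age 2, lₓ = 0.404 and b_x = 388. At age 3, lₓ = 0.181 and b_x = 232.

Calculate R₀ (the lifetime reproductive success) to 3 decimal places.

312.333

R₀ = Σ lₓ b_x:
  age 1: 0.601 × 189 = 113.5890
  age 2: 0.404 × 388 = 156.7520
  age 3: 0.181 × 232 = 41.9920
R₀ = 113.5890 + 156.7520 + 41.9920 = 312.3330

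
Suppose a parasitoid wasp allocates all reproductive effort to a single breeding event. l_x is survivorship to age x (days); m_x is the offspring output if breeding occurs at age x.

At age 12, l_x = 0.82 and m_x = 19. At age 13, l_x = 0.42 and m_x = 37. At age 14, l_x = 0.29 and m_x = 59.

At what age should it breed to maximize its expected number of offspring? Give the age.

Expected offspring if breeding at age x = l_x × m_x:
  age 12: 0.82 × 19 = 15.580
  age 13: 0.42 × 37 = 15.540
  age 14: 0.29 × 59 = 17.110
Maximum at age 14 (17.110).

14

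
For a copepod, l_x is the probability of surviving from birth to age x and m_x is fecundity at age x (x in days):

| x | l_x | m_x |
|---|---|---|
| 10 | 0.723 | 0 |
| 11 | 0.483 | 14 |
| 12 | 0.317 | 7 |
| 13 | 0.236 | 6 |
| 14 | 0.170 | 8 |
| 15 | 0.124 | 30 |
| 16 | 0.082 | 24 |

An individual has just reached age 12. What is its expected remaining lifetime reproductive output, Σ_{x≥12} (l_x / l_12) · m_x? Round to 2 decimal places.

l_12 = 0.317. Conditional survival from age 12 to x is l_x / l_12.
  x=12: (0.317/0.317) × 7 = 7.0000
  x=13: (0.236/0.317) × 6 = 4.4669
  x=14: (0.170/0.317) × 8 = 4.2902
  x=15: (0.124/0.317) × 30 = 11.7350
  x=16: (0.082/0.317) × 24 = 6.2082
Sum = 7.0000 + 4.4669 + 4.2902 + 11.7350 + 6.2082 = 33.7003

33.70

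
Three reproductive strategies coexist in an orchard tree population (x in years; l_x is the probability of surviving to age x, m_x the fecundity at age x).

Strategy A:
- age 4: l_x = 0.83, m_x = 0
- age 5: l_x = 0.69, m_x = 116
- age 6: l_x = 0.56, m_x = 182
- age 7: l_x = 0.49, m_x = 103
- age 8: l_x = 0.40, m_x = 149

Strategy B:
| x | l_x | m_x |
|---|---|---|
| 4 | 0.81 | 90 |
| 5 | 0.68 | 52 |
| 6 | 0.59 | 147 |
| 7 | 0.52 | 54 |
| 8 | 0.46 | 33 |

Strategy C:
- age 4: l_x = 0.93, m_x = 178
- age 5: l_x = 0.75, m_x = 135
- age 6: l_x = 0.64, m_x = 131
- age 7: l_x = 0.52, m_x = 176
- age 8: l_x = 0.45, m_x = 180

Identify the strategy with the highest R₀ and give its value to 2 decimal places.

523.15

Strategy A: R₀ = 0.83×0 + 0.69×116 + 0.56×182 + 0.49×103 + 0.40×149 = 292.0300
Strategy B: R₀ = 0.81×90 + 0.68×52 + 0.59×147 + 0.52×54 + 0.46×33 = 238.2500
Strategy C: R₀ = 0.93×178 + 0.75×135 + 0.64×131 + 0.52×176 + 0.45×180 = 523.1500
Highest R₀: strategy C with 523.1500.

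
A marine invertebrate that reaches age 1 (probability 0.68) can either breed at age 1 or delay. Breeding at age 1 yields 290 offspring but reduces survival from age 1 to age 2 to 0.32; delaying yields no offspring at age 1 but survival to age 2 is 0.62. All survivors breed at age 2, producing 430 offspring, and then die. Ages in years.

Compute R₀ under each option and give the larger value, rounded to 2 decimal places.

290.77

breed at age 1: R₀ = 0.68 × (290 + 0.32 × 430) = 0.68 × 427.6000 = 290.7680
delay to age 2: R₀ = 0.68 × (0.62 × 430) = 0.68 × 266.6000 = 181.2880
Higher: breed at age 1 (290.7680).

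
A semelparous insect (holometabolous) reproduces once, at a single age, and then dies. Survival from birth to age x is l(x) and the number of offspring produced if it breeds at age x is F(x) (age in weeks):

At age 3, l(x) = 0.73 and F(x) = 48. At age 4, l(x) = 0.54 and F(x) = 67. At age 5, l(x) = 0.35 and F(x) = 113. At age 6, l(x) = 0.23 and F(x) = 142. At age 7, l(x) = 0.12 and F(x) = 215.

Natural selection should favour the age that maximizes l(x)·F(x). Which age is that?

Expected offspring if breeding at age x = l(x) × F(x):
  age 3: 0.73 × 48 = 35.040
  age 4: 0.54 × 67 = 36.180
  age 5: 0.35 × 113 = 39.550
  age 6: 0.23 × 142 = 32.660
  age 7: 0.12 × 215 = 25.800
Maximum at age 5 (39.550).

5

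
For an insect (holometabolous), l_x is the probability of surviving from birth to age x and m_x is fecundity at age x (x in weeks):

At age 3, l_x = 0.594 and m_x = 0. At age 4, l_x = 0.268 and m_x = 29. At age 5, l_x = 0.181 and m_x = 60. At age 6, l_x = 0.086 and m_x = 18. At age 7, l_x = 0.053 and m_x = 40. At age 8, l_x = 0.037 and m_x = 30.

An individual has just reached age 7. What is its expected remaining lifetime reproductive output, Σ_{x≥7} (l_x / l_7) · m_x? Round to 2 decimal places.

l_7 = 0.053. Conditional survival from age 7 to x is l_x / l_7.
  x=7: (0.053/0.053) × 40 = 40.0000
  x=8: (0.037/0.053) × 30 = 20.9434
Sum = 40.0000 + 20.9434 = 60.9434

60.94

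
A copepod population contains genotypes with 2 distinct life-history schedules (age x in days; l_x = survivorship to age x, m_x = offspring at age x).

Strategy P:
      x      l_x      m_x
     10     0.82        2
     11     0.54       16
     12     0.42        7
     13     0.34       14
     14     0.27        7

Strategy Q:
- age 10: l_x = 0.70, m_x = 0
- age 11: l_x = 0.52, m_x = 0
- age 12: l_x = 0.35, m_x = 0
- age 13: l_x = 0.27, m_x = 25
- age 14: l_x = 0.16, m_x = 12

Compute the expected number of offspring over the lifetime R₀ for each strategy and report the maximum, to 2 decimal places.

19.87

Strategy P: R₀ = 0.82×2 + 0.54×16 + 0.42×7 + 0.34×14 + 0.27×7 = 19.8700
Strategy Q: R₀ = 0.70×0 + 0.52×0 + 0.35×0 + 0.27×25 + 0.16×12 = 8.6700
Highest R₀: strategy P with 19.8700.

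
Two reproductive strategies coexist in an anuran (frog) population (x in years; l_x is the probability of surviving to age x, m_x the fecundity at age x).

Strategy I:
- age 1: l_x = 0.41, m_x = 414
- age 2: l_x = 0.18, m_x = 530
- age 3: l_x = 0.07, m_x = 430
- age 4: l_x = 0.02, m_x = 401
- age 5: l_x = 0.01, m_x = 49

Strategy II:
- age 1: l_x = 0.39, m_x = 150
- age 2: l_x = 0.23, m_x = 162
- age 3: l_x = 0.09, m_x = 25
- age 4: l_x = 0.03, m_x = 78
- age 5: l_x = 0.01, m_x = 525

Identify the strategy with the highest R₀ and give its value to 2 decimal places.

Strategy I: R₀ = 0.41×414 + 0.18×530 + 0.07×430 + 0.02×401 + 0.01×49 = 303.7500
Strategy II: R₀ = 0.39×150 + 0.23×162 + 0.09×25 + 0.03×78 + 0.01×525 = 105.6000
Highest R₀: strategy I with 303.7500.

303.75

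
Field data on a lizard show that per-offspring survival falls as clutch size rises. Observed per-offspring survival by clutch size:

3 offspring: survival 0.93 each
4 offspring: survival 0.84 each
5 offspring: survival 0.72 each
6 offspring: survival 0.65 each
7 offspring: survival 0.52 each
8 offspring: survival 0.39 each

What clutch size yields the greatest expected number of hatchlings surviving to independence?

6

Expected hatchlings surviving to independence = c × s(c):
  c=3: 3 × 0.93 = 2.790
  c=4: 4 × 0.84 = 3.360
  c=5: 5 × 0.72 = 3.600
  c=6: 6 × 0.65 = 3.900
  c=7: 7 × 0.52 = 3.640
  c=8: 8 × 0.39 = 3.120
Maximum at c = 6 (3.900 hatchlings surviving to independence).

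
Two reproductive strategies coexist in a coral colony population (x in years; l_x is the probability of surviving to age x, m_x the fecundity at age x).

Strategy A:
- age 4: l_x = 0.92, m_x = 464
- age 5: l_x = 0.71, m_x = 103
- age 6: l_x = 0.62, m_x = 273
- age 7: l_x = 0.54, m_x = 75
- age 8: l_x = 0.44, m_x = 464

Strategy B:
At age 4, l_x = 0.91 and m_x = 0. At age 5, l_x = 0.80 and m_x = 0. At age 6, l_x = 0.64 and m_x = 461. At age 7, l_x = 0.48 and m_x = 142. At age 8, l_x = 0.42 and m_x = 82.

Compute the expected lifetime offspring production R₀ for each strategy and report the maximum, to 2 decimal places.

Strategy A: R₀ = 0.92×464 + 0.71×103 + 0.62×273 + 0.54×75 + 0.44×464 = 913.9300
Strategy B: R₀ = 0.91×0 + 0.80×0 + 0.64×461 + 0.48×142 + 0.42×82 = 397.6400
Highest R₀: strategy A with 913.9300.

913.93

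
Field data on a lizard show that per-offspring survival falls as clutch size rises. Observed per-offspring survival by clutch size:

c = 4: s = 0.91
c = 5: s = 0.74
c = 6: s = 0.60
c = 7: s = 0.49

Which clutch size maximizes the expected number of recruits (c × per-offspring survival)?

Expected recruits = c × s(c):
  c=4: 4 × 0.91 = 3.640
  c=5: 5 × 0.74 = 3.700
  c=6: 6 × 0.60 = 3.600
  c=7: 7 × 0.49 = 3.430
Maximum at c = 5 (3.700 recruits).

5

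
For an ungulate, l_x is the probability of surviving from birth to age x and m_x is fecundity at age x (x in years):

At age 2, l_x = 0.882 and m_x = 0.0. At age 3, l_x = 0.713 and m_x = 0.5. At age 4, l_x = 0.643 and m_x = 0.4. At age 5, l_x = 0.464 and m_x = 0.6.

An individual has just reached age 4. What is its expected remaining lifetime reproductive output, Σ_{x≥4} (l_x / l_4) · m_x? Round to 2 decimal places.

0.83

l_4 = 0.643. Conditional survival from age 4 to x is l_x / l_4.
  x=4: (0.643/0.643) × 0.4 = 0.4000
  x=5: (0.464/0.643) × 0.6 = 0.4330
Sum = 0.4000 + 0.4330 = 0.8330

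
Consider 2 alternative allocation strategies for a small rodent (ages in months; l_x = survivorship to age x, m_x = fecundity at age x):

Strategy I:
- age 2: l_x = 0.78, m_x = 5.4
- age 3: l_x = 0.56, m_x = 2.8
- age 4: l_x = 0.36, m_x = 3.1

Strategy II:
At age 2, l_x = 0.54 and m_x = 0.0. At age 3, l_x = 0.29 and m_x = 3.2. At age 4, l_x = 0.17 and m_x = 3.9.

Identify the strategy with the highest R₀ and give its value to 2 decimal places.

Strategy I: R₀ = 0.78×5.4 + 0.56×2.8 + 0.36×3.1 = 6.8960
Strategy II: R₀ = 0.54×0.0 + 0.29×3.2 + 0.17×3.9 = 1.5910
Highest R₀: strategy I with 6.8960.

6.90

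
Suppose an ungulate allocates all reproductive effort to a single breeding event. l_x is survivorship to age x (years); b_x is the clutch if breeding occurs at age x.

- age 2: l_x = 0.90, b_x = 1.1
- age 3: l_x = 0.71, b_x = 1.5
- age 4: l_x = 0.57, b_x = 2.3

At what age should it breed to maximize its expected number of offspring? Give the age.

4

Expected offspring if breeding at age x = l_x × b_x:
  age 2: 0.90 × 1.1 = 0.990
  age 3: 0.71 × 1.5 = 1.065
  age 4: 0.57 × 2.3 = 1.311
Maximum at age 4 (1.311).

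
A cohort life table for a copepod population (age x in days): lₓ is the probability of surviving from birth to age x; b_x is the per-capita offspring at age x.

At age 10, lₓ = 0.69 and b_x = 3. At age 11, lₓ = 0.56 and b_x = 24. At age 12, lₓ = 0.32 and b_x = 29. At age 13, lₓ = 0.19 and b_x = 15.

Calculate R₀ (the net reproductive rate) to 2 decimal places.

R₀ = Σ lₓ b_x:
  age 10: 0.69 × 3 = 2.0700
  age 11: 0.56 × 24 = 13.4400
  age 12: 0.32 × 29 = 9.2800
  age 13: 0.19 × 15 = 2.8500
R₀ = 2.0700 + 13.4400 + 9.2800 + 2.8500 = 27.6400

27.64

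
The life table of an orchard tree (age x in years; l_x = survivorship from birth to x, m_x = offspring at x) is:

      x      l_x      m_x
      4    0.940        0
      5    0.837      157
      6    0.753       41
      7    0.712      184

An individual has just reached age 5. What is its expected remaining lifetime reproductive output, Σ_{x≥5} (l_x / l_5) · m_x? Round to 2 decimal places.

350.41

l_5 = 0.837. Conditional survival from age 5 to x is l_x / l_5.
  x=5: (0.837/0.837) × 157 = 157.0000
  x=6: (0.753/0.837) × 41 = 36.8853
  x=7: (0.712/0.837) × 184 = 156.5209
Sum = 157.0000 + 36.8853 + 156.5209 = 350.4062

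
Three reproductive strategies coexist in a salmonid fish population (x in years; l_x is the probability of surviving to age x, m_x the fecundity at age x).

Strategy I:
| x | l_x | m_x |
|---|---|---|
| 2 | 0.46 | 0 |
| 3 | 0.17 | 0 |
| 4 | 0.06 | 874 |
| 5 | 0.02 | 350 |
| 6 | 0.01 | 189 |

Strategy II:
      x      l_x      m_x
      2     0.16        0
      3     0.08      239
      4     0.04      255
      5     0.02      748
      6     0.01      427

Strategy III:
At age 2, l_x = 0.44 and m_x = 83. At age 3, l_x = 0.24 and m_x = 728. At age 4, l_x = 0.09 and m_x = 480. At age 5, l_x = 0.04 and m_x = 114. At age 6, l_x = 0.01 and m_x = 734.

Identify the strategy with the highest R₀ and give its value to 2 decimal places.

Strategy I: R₀ = 0.46×0 + 0.17×0 + 0.06×874 + 0.02×350 + 0.01×189 = 61.3300
Strategy II: R₀ = 0.16×0 + 0.08×239 + 0.04×255 + 0.02×748 + 0.01×427 = 48.5500
Strategy III: R₀ = 0.44×83 + 0.24×728 + 0.09×480 + 0.04×114 + 0.01×734 = 266.3400
Highest R₀: strategy III with 266.3400.

266.34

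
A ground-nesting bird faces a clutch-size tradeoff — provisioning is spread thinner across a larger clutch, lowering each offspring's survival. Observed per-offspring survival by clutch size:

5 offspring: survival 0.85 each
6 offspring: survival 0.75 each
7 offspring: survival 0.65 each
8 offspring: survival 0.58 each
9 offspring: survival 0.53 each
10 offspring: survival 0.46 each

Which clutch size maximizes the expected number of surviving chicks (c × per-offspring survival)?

9

Expected surviving chicks = c × s(c):
  c=5: 5 × 0.85 = 4.250
  c=6: 6 × 0.75 = 4.500
  c=7: 7 × 0.65 = 4.550
  c=8: 8 × 0.58 = 4.640
  c=9: 9 × 0.53 = 4.770
  c=10: 10 × 0.46 = 4.600
Maximum at c = 9 (4.770 surviving chicks).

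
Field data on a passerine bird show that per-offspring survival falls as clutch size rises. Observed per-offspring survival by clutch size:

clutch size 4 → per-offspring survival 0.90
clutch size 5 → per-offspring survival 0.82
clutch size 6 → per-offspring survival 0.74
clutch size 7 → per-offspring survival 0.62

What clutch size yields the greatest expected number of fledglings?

6

Expected fledglings = c × s(c):
  c=4: 4 × 0.90 = 3.600
  c=5: 5 × 0.82 = 4.100
  c=6: 6 × 0.74 = 4.440
  c=7: 7 × 0.62 = 4.340
Maximum at c = 6 (4.440 fledglings).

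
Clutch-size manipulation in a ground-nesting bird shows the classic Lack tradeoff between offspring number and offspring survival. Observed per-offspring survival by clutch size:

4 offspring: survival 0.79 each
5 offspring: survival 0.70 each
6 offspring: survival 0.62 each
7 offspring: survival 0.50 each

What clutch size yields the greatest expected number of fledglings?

6

Expected fledglings = c × s(c):
  c=4: 4 × 0.79 = 3.160
  c=5: 5 × 0.70 = 3.500
  c=6: 6 × 0.62 = 3.720
  c=7: 7 × 0.50 = 3.500
Maximum at c = 6 (3.720 fledglings).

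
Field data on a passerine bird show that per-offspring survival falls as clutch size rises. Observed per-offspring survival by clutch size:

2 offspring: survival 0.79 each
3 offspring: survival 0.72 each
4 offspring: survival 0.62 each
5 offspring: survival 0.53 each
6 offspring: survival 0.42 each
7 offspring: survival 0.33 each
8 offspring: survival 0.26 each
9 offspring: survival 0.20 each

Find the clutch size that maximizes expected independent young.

5

Expected independent young = c × s(c):
  c=2: 2 × 0.79 = 1.580
  c=3: 3 × 0.72 = 2.160
  c=4: 4 × 0.62 = 2.480
  c=5: 5 × 0.53 = 2.650
  c=6: 6 × 0.42 = 2.520
  c=7: 7 × 0.33 = 2.310
  c=8: 8 × 0.26 = 2.080
  c=9: 9 × 0.20 = 1.800
Maximum at c = 5 (2.650 independent young).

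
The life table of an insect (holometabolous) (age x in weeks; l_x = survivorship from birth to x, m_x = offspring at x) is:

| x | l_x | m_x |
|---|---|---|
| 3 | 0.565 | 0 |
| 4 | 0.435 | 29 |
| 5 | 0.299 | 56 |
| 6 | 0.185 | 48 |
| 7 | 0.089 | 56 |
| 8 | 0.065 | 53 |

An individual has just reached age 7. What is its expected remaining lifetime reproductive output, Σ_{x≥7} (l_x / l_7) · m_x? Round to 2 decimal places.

l_7 = 0.089. Conditional survival from age 7 to x is l_x / l_7.
  x=7: (0.089/0.089) × 56 = 56.0000
  x=8: (0.065/0.089) × 53 = 38.7079
Sum = 56.0000 + 38.7079 = 94.7079

94.71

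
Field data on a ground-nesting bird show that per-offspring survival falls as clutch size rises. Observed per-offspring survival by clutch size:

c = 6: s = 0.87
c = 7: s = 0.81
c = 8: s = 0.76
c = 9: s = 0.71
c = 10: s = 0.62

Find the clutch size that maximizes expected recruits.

9

Expected recruits = c × s(c):
  c=6: 6 × 0.87 = 5.220
  c=7: 7 × 0.81 = 5.670
  c=8: 8 × 0.76 = 6.080
  c=9: 9 × 0.71 = 6.390
  c=10: 10 × 0.62 = 6.200
Maximum at c = 9 (6.390 recruits).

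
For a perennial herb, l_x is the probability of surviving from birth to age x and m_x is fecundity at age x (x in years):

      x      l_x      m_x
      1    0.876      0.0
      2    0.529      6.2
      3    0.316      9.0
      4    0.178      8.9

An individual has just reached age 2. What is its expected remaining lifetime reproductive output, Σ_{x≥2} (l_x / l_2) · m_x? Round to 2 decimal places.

l_2 = 0.529. Conditional survival from age 2 to x is l_x / l_2.
  x=2: (0.529/0.529) × 6.2 = 6.2000
  x=3: (0.316/0.529) × 9.0 = 5.3762
  x=4: (0.178/0.529) × 8.9 = 2.9947
Sum = 6.2000 + 5.3762 + 2.9947 = 14.5709

14.57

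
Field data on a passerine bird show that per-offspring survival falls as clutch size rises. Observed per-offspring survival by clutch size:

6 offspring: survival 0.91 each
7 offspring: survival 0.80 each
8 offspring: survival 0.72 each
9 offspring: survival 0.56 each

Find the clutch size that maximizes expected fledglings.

Expected fledglings = c × s(c):
  c=6: 6 × 0.91 = 5.460
  c=7: 7 × 0.80 = 5.600
  c=8: 8 × 0.72 = 5.760
  c=9: 9 × 0.56 = 5.040
Maximum at c = 8 (5.760 fledglings).

8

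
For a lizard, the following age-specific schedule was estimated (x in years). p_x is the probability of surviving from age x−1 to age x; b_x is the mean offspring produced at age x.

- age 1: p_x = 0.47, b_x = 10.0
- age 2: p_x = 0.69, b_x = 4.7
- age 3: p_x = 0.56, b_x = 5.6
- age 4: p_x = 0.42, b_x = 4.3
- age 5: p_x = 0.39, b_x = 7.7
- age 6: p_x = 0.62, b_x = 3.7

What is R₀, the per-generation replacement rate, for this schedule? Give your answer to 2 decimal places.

Survivorship from birth: l_x = p_1·p_2·…·p_x.
  l_1 = 0.47000
  l_2 = 0.32430
  l_3 = 0.18161
  l_4 = 0.07628
  l_5 = 0.02975
  l_6 = 0.01844
R₀ = Σ l_x b_x:
  age 1: 0.47000 × 10.0 = 4.7000
  age 2: 0.32430 × 4.7 = 1.5242
  age 3: 0.18161 × 5.6 = 1.0170
  age 4: 0.07628 × 4.3 = 0.3280
  age 5: 0.02975 × 7.7 = 0.2291
  age 6: 0.01844 × 3.7 = 0.0682
R₀ = 4.7000 + 1.5242 + 1.0170 + 0.3280 + 0.2291 + 0.0682 = 7.8665

7.87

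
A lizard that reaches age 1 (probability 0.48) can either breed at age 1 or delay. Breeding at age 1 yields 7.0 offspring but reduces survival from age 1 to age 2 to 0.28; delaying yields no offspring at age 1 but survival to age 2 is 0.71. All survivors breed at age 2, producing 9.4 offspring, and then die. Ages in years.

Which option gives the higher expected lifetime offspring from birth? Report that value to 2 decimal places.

breed at age 1: R₀ = 0.48 × (7.0 + 0.28 × 9.4) = 0.48 × 9.6320 = 4.6234
delay to age 2: R₀ = 0.48 × (0.71 × 9.4) = 0.48 × 6.6740 = 3.2035
Higher: breed at age 1 (4.6234).

4.62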